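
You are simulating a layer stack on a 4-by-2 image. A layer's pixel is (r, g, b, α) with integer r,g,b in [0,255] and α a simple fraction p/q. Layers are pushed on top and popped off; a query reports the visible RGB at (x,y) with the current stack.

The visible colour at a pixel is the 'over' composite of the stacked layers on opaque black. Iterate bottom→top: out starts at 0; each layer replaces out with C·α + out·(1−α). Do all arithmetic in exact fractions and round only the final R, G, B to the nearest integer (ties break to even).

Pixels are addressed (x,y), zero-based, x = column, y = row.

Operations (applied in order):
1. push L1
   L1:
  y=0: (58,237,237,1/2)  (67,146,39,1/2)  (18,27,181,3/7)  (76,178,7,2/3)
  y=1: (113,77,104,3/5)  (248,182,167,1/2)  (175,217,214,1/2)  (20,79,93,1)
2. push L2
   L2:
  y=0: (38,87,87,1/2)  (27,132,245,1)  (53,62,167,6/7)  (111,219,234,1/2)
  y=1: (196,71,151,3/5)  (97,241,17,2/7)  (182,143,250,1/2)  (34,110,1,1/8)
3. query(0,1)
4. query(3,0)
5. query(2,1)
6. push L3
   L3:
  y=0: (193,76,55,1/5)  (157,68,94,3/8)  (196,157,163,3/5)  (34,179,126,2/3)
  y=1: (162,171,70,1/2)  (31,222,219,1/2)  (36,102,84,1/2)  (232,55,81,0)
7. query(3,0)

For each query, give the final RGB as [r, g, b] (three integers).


query (0,1) [L1,L2] — begin 0,0,0
L1 α=3/5: [339/5, 231/5, 312/5]
L2 α=3/5: [3618/25, 1527/25, 2889/25]
= [145, 61, 116]

query (3,0) [L1,L2] — begin 0,0,0
L1 α=2/3: [152/3, 356/3, 14/3]
L2 α=1/2: [485/6, 1013/6, 358/3]
→ [81, 169, 119]

at x=2,y=1 over L1,L2:
+L1 (α=1/2) → [175/2, 217/2, 107]
+L2 (α=1/2) → [539/4, 503/4, 357/2]
→ [135, 126, 178]

(3,0) stack=L1,L2,L3; from [0,0,0]:
+L1 (α=2/3) → [152/3, 356/3, 14/3]
+L2 (α=1/2) → [485/6, 1013/6, 358/3]
+L3 (α=2/3) → [893/18, 3161/18, 1114/9]
rounded: [50, 176, 124]


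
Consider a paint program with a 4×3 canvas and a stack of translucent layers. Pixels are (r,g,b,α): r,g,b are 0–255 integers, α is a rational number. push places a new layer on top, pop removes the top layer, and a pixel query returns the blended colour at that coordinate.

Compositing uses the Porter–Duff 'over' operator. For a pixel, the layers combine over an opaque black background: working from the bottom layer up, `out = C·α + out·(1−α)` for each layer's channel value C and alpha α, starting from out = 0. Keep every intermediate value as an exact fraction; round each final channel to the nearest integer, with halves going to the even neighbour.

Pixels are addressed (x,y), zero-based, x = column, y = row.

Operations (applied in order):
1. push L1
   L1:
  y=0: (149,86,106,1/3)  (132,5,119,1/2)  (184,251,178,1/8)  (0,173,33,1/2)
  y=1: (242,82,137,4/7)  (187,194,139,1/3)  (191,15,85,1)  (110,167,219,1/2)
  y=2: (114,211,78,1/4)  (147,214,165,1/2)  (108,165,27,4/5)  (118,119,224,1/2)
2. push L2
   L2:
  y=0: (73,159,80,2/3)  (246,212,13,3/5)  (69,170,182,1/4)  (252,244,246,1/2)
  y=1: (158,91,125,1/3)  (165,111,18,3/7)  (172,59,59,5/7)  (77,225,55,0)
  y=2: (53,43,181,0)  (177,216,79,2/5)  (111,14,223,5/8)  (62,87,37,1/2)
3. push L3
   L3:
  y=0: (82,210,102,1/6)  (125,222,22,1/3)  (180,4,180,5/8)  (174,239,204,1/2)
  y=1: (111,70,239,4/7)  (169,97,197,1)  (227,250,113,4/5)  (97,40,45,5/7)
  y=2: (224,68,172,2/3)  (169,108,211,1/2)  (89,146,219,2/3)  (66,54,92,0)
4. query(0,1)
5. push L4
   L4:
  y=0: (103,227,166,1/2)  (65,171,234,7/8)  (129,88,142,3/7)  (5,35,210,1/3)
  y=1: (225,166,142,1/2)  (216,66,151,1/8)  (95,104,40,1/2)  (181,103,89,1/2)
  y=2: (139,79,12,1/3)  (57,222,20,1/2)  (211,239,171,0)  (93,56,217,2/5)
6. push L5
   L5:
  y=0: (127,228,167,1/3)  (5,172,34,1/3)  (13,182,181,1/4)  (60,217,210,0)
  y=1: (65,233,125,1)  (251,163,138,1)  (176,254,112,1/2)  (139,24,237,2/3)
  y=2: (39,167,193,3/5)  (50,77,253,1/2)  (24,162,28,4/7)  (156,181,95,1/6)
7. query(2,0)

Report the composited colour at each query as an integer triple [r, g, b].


query (0,1) [L1,L2,L3] — begin 0,0,0
L1 α=4/7: [968/7, 328/7, 548/7]
L2 α=1/3: [1014/7, 431/7, 657/7]
L3 α=4/7: [6150/49, 3253/49, 8663/49]
= [126, 66, 177]

(2,0) stack=L1,L2,L3,L4,L5; from [0,0,0]:
+L1 (α=1/8) → [23, 251/8, 89/4]
+L2 (α=1/4) → [69/2, 2113/32, 995/16]
+L3 (α=5/8) → [2007/16, 6979/256, 17385/128]
+L4 (α=3/7) → [3555/28, 23875/448, 4431/32]
+L5 (α=1/4) → [11029/112, 153161/1792, 19085/128]
= [98, 85, 149]


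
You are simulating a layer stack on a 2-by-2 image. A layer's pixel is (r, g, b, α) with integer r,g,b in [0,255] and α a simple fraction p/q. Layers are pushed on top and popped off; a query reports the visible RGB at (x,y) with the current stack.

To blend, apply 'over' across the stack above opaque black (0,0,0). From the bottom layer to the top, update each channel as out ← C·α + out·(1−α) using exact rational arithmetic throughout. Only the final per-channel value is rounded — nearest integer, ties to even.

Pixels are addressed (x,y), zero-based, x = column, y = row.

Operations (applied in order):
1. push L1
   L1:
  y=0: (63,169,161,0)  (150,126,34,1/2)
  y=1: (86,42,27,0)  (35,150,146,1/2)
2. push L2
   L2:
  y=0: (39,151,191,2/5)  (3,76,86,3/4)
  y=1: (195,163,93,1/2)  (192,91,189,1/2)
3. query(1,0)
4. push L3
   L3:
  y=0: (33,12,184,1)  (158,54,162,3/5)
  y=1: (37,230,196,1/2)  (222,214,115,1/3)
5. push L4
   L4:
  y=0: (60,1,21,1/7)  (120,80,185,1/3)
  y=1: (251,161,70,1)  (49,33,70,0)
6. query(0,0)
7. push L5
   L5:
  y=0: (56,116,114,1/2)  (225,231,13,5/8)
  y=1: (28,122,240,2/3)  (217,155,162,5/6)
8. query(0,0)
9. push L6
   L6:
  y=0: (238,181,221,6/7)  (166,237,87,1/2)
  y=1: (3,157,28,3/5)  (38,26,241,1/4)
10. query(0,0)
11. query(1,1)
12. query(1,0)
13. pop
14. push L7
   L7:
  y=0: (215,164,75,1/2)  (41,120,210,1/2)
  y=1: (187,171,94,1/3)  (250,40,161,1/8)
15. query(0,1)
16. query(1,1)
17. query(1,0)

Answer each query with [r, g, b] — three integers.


query (1,0) [L1,L2] — begin 0,0,0
after L1 α=1/2: [75, 63, 17]
after L2 α=3/4: [21, 291/4, 275/4]
= [21, 73, 69]

(0,0) stack=L1,L2,L3,L4; from [0,0,0]:
L1 α=0: [0, 0, 0]
L2 α=2/5: [78/5, 302/5, 382/5]
L3 α=1: [33, 12, 184]
L4 α=1/7: [258/7, 73/7, 1125/7]
= [37, 10, 161]

(0,0) stack=L1,L2,L3,L4,L5; from [0,0,0]:
+L1 (α=0) → [0, 0, 0]
+L2 (α=2/5) → [78/5, 302/5, 382/5]
+L3 (α=1) → [33, 12, 184]
+L4 (α=1/7) → [258/7, 73/7, 1125/7]
+L5 (α=1/2) → [325/7, 885/14, 1923/14]
rounded: [46, 63, 137]

(0,0) stack=L1,L2,L3,L4,L5,L6; from [0,0,0]:
after L1 α=0: [0, 0, 0]
after L2 α=2/5: [78/5, 302/5, 382/5]
after L3 α=1: [33, 12, 184]
after L4 α=1/7: [258/7, 73/7, 1125/7]
after L5 α=1/2: [325/7, 885/14, 1923/14]
after L6 α=6/7: [10321/49, 16089/98, 20487/98]
→ [211, 164, 209]

at x=1,y=1 over L1,L2,L3,L4,L5,L6:
L1 α=1/2: [35/2, 75, 73]
L2 α=1/2: [419/4, 83, 131]
L3 α=1/3: [863/6, 380/3, 377/3]
L4 α=0: [863/6, 380/3, 377/3]
L5 α=5/6: [7373/36, 2705/18, 2807/18]
L6 α=1/4: [7829/48, 2861/24, 4253/24]
= [163, 119, 177]

query (1,0) [L1,L2,L3,L4,L5,L6] — begin 0,0,0
+L1 (α=1/2) → [75, 63, 17]
+L2 (α=3/4) → [21, 291/4, 275/4]
+L3 (α=3/5) → [516/5, 123/2, 1247/10]
+L4 (α=1/3) → [544/5, 203/3, 724/5]
+L5 (α=5/8) → [7257/40, 679/4, 2497/40]
+L6 (α=1/2) → [13897/80, 1627/8, 5977/80]
rounded: [174, 203, 75]

at x=0,y=1 over L1,L2,L3,L4,L5,L7:
after L1 α=0: [0, 0, 0]
after L2 α=1/2: [195/2, 163/2, 93/2]
after L3 α=1/2: [269/4, 623/4, 485/4]
after L4 α=1: [251, 161, 70]
after L5 α=2/3: [307/3, 135, 550/3]
after L7 α=1/3: [1175/9, 147, 1382/9]
= [131, 147, 154]

at x=1,y=1 over L1,L2,L3,L4,L5,L7:
L1 α=1/2: [35/2, 75, 73]
L2 α=1/2: [419/4, 83, 131]
L3 α=1/3: [863/6, 380/3, 377/3]
L4 α=0: [863/6, 380/3, 377/3]
L5 α=5/6: [7373/36, 2705/18, 2807/18]
L7 α=1/8: [60611/288, 19655/144, 22547/144]
→ [210, 136, 157]

query (1,0) [L1,L2,L3,L4,L5,L7] — begin 0,0,0
after L1 α=1/2: [75, 63, 17]
after L2 α=3/4: [21, 291/4, 275/4]
after L3 α=3/5: [516/5, 123/2, 1247/10]
after L4 α=1/3: [544/5, 203/3, 724/5]
after L5 α=5/8: [7257/40, 679/4, 2497/40]
after L7 α=1/2: [8897/80, 1159/8, 10897/80]
rounded: [111, 145, 136]


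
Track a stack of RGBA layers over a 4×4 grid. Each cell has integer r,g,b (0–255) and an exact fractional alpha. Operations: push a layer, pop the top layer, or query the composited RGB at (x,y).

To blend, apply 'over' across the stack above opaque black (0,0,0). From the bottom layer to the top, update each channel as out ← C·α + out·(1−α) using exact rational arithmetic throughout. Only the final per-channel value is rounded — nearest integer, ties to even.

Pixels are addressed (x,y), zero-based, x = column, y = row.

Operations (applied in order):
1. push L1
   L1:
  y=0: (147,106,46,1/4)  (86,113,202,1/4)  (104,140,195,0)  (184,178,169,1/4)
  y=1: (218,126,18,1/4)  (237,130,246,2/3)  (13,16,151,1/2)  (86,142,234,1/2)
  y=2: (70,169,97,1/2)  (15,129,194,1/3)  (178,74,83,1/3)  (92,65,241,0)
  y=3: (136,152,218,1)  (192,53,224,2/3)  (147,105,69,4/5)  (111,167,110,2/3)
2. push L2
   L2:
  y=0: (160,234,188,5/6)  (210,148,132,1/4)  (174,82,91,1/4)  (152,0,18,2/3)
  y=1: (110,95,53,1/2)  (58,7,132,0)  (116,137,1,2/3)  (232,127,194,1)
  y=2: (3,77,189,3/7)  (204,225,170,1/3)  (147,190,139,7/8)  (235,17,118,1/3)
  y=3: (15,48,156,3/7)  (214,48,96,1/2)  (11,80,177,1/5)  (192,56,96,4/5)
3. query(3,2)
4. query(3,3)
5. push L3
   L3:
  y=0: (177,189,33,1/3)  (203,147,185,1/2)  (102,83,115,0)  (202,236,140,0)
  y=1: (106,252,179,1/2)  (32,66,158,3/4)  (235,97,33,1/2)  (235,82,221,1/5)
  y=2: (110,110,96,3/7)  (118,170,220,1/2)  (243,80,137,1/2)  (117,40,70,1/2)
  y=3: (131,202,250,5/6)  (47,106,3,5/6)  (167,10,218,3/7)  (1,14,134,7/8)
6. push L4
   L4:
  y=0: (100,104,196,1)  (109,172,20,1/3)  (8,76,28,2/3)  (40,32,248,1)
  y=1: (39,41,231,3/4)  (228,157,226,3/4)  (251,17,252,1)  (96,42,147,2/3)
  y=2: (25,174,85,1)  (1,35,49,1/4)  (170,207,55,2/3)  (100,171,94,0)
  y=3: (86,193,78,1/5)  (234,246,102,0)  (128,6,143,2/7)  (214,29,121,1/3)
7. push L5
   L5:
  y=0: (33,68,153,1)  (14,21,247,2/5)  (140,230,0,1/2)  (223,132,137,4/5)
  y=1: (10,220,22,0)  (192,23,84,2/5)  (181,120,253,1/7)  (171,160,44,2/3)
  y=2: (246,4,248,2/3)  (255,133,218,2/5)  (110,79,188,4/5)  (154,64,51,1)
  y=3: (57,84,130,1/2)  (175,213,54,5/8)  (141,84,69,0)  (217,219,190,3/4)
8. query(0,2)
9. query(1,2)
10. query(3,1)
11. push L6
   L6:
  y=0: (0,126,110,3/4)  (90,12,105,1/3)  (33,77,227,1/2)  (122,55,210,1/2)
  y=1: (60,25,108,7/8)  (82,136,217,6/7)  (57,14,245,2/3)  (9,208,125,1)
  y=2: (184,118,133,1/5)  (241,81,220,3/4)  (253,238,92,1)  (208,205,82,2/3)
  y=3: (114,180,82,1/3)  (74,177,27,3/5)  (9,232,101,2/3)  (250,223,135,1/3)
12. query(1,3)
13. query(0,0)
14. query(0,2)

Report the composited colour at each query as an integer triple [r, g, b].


(3,2) stack=L1,L2; from [0,0,0]:
+L1 (α=0) → [0, 0, 0]
+L2 (α=1/3) → [235/3, 17/3, 118/3]
rounded: [78, 6, 39]

(3,3) stack=L1,L2; from [0,0,0]:
L1 α=2/3: [74, 334/3, 220/3]
L2 α=4/5: [842/5, 1006/15, 1372/15]
→ [168, 67, 91]

(0,2) stack=L1,L2,L3,L4,L5; from [0,0,0]:
+L1 (α=1/2) → [35, 169/2, 97/2]
+L2 (α=3/7) → [149/7, 569/7, 761/7]
+L3 (α=3/7) → [2906/49, 4586/49, 5060/49]
+L4 (α=1) → [25, 174, 85]
+L5 (α=2/3) → [517/3, 182/3, 581/3]
→ [172, 61, 194]

at x=1,y=2 over L1,L2,L3,L4,L5:
+L1 (α=1/3) → [5, 43, 194/3]
+L2 (α=1/3) → [214/3, 311/3, 898/9]
+L3 (α=1/2) → [284/3, 821/6, 1439/9]
+L4 (α=1/4) → [285/4, 891/8, 793/6]
+L5 (α=2/5) → [579/4, 4801/40, 333/2]
= [145, 120, 166]

(3,1) stack=L1,L2,L3,L4,L5; from [0,0,0]:
+L1 (α=1/2) → [43, 71, 117]
+L2 (α=1) → [232, 127, 194]
+L3 (α=1/5) → [1163/5, 118, 997/5]
+L4 (α=2/3) → [2123/15, 202/3, 2467/15]
+L5 (α=2/3) → [7253/45, 1162/9, 3787/45]
rounded: [161, 129, 84]

at x=1,y=3 over L1,L2,L3,L4,L5,L6:
L1 α=2/3: [128, 106/3, 448/3]
L2 α=1/2: [171, 125/3, 368/3]
L3 α=5/6: [203/3, 1715/18, 413/18]
L4 α=0: [203/3, 1715/18, 413/18]
L5 α=5/8: [539/4, 8105/48, 2033/48]
L6 α=3/5: [983/10, 20849/120, 3977/120]
rounded: [98, 174, 33]

query (0,0) [L1,L2,L3,L4,L5,L6] — begin 0,0,0
L1 α=1/4: [147/4, 53/2, 23/2]
L2 α=5/6: [3347/24, 2393/12, 1903/12]
L3 α=1/3: [5471/36, 3527/18, 2101/18]
L4 α=1: [100, 104, 196]
L5 α=1: [33, 68, 153]
L6 α=3/4: [33/4, 223/2, 483/4]
= [8, 112, 121]

at x=0,y=2 over L1,L2,L3,L4,L5,L6:
L1 α=1/2: [35, 169/2, 97/2]
L2 α=3/7: [149/7, 569/7, 761/7]
L3 α=3/7: [2906/49, 4586/49, 5060/49]
L4 α=1: [25, 174, 85]
L5 α=2/3: [517/3, 182/3, 581/3]
L6 α=1/5: [524/3, 1082/15, 2723/15]
→ [175, 72, 182]


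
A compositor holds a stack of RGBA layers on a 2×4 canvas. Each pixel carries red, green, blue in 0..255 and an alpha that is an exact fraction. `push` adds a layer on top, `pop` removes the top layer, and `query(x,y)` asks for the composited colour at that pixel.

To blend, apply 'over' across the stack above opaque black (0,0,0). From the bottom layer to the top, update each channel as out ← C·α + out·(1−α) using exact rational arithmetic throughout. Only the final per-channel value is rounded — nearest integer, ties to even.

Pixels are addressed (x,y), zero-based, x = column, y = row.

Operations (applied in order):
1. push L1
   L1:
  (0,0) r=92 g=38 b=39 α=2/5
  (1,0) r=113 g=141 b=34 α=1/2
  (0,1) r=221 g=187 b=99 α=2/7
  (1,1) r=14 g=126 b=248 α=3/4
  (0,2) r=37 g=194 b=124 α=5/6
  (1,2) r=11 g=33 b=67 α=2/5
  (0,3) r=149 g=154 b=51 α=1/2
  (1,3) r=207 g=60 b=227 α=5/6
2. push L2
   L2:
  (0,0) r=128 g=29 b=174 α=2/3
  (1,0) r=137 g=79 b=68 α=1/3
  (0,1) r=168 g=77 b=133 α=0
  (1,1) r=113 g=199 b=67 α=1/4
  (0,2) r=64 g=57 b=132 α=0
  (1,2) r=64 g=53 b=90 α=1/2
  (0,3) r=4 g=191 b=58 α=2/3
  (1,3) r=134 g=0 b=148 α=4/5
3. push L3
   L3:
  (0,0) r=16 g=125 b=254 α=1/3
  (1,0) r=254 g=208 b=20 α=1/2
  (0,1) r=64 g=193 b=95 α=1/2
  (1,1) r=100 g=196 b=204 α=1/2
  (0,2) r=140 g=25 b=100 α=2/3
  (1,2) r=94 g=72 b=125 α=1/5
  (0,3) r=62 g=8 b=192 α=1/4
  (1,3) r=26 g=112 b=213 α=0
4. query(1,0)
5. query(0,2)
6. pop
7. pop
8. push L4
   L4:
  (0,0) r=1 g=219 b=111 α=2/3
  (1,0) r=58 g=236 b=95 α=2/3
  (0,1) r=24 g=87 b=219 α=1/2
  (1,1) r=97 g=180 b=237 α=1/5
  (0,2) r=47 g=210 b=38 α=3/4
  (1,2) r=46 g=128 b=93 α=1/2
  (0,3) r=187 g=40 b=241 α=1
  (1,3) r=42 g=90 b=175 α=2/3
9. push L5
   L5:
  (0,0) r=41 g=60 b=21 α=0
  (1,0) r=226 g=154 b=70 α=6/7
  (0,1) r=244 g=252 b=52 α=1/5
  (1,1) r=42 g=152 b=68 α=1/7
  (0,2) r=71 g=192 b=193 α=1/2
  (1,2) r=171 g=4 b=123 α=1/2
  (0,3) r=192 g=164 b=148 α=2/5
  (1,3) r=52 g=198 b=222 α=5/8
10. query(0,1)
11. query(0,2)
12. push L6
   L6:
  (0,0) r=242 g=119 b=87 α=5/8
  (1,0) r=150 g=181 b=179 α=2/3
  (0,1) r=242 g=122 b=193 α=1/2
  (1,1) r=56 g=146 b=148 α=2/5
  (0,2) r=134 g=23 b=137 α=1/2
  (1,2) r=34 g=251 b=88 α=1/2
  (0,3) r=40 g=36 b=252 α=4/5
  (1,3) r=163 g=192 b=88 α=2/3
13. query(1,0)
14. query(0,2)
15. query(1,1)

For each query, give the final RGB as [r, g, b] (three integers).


(1,0) stack=L1,L2,L3; from [0,0,0]:
+L1 (α=1/2) → [113/2, 141/2, 17]
+L2 (α=1/3) → [250/3, 220/3, 34]
+L3 (α=1/2) → [506/3, 422/3, 27]
→ [169, 141, 27]

query (0,2) [L1,L2,L3] — begin 0,0,0
after L1 α=5/6: [185/6, 485/3, 310/3]
after L2 α=0: [185/6, 485/3, 310/3]
after L3 α=2/3: [1865/18, 635/9, 910/9]
= [104, 71, 101]

at x=0,y=1 over L1,L4,L5:
after L1 α=2/7: [442/7, 374/7, 198/7]
after L4 α=1/2: [305/7, 983/14, 1731/14]
after L5 α=1/5: [2928/35, 746/7, 3826/35]
→ [84, 107, 109]

(0,2) stack=L1,L4,L5; from [0,0,0]:
after L1 α=5/6: [185/6, 485/3, 310/3]
after L4 α=3/4: [1031/24, 2375/12, 163/3]
after L5 α=1/2: [2735/48, 4679/24, 371/3]
→ [57, 195, 124]

at x=1,y=0 over L1,L4,L5,L6:
+L1 (α=1/2) → [113/2, 141/2, 17]
+L4 (α=2/3) → [115/2, 1085/6, 69]
+L5 (α=6/7) → [2827/14, 947/6, 489/7]
+L6 (α=2/3) → [7027/42, 3119/18, 2995/21]
= [167, 173, 143]

at x=0,y=2 over L1,L4,L5,L6:
+L1 (α=5/6) → [185/6, 485/3, 310/3]
+L4 (α=3/4) → [1031/24, 2375/12, 163/3]
+L5 (α=1/2) → [2735/48, 4679/24, 371/3]
+L6 (α=1/2) → [9167/96, 5231/48, 391/3]
→ [95, 109, 130]

(1,1) stack=L1,L4,L5,L6; from [0,0,0]:
L1 α=3/4: [21/2, 189/2, 186]
L4 α=1/5: [139/5, 558/5, 981/5]
L5 α=1/7: [1044/35, 4108/35, 6226/35]
L6 α=2/5: [7052/175, 22544/175, 29038/175]
→ [40, 129, 166]


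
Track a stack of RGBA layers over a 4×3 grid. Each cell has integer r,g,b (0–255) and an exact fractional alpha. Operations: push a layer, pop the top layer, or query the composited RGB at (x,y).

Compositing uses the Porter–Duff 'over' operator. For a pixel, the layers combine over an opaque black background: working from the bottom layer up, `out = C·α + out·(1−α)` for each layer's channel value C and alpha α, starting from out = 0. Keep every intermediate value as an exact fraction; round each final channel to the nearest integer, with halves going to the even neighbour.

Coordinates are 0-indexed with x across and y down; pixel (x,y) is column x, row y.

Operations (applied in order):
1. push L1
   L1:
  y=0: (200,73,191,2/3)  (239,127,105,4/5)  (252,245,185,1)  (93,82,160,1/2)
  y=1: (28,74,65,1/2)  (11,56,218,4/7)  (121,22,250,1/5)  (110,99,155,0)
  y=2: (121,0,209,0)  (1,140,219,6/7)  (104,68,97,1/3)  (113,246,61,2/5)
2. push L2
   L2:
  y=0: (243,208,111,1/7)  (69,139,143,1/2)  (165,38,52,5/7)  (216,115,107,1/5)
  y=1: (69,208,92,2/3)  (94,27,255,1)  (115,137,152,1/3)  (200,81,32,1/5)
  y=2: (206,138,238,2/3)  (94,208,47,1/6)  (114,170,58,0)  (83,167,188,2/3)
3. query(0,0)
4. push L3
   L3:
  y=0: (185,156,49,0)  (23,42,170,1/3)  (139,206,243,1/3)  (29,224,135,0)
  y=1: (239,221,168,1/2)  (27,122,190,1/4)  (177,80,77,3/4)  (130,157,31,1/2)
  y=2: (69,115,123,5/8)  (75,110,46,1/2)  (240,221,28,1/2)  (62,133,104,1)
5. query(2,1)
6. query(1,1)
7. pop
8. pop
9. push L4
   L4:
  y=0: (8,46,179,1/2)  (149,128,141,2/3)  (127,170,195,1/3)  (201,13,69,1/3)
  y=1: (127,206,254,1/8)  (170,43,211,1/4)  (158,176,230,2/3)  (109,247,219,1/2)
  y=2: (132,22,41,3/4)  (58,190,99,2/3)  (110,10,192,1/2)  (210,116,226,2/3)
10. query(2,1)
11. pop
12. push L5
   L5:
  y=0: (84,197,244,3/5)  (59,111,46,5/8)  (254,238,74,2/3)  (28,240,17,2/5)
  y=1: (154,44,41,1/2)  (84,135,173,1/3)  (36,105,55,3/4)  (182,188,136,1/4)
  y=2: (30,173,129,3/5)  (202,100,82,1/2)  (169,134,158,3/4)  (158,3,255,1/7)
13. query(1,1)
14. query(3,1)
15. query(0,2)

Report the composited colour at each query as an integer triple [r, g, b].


(0,0) stack=L1,L2; from [0,0,0]:
+L1 (α=2/3) → [400/3, 146/3, 382/3]
+L2 (α=1/7) → [149, 500/7, 125]
rounded: [149, 71, 125]

(2,1) stack=L1,L2,L3; from [0,0,0]:
L1 α=1/5: [121/5, 22/5, 50]
L2 α=1/3: [817/15, 243/5, 84]
L3 α=3/4: [4391/30, 1443/20, 315/4]
→ [146, 72, 79]

(1,1) stack=L1,L2,L3; from [0,0,0]:
L1 α=4/7: [44/7, 32, 872/7]
L2 α=1: [94, 27, 255]
L3 α=1/4: [309/4, 203/4, 955/4]
→ [77, 51, 239]

(2,1) stack=L1,L4; from [0,0,0]:
after L1 α=1/5: [121/5, 22/5, 50]
after L4 α=2/3: [567/5, 594/5, 170]
→ [113, 119, 170]

at x=1,y=1 over L1,L5:
L1 α=4/7: [44/7, 32, 872/7]
L5 α=1/3: [676/21, 199/3, 985/7]
= [32, 66, 141]

query (3,1) [L1,L5] — begin 0,0,0
after L1 α=0: [0, 0, 0]
after L5 α=1/4: [91/2, 47, 34]
= [46, 47, 34]

(0,2) stack=L1,L5; from [0,0,0]:
+L1 (α=0) → [0, 0, 0]
+L5 (α=3/5) → [18, 519/5, 387/5]
= [18, 104, 77]


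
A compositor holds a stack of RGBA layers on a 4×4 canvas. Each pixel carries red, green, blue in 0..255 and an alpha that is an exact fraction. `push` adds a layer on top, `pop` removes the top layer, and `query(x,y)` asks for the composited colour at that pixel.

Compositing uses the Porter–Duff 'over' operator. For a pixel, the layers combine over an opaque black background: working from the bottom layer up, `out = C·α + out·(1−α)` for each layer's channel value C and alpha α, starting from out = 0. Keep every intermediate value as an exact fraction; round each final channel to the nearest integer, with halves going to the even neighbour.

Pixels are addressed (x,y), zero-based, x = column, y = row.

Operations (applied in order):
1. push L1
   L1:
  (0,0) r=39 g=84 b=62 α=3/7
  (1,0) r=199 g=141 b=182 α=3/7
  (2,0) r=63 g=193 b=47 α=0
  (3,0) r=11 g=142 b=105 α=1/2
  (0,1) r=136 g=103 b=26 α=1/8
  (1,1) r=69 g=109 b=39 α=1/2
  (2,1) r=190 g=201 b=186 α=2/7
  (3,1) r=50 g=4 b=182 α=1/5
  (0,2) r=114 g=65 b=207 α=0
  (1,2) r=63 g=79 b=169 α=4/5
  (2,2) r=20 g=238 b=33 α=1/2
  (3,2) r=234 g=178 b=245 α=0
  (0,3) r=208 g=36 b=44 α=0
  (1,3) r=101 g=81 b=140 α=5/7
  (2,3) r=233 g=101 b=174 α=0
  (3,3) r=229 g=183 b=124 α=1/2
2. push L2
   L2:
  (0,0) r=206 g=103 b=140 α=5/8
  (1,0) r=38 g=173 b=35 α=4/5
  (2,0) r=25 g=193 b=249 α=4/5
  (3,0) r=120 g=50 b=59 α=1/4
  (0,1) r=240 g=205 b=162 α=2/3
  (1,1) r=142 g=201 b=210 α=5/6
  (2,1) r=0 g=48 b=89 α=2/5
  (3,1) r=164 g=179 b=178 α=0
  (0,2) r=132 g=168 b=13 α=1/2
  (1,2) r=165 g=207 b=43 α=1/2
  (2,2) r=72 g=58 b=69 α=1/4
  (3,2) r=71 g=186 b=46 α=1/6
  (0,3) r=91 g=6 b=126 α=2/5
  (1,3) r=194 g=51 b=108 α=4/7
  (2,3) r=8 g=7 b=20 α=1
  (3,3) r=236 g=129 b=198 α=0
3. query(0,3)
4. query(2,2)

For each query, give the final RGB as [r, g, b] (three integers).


query (0,3) [L1,L2] — begin 0,0,0
+L1 (α=0) → [0, 0, 0]
+L2 (α=2/5) → [182/5, 12/5, 252/5]
rounded: [36, 2, 50]

(2,2) stack=L1,L2; from [0,0,0]:
+L1 (α=1/2) → [10, 119, 33/2]
+L2 (α=1/4) → [51/2, 415/4, 237/8]
→ [26, 104, 30]


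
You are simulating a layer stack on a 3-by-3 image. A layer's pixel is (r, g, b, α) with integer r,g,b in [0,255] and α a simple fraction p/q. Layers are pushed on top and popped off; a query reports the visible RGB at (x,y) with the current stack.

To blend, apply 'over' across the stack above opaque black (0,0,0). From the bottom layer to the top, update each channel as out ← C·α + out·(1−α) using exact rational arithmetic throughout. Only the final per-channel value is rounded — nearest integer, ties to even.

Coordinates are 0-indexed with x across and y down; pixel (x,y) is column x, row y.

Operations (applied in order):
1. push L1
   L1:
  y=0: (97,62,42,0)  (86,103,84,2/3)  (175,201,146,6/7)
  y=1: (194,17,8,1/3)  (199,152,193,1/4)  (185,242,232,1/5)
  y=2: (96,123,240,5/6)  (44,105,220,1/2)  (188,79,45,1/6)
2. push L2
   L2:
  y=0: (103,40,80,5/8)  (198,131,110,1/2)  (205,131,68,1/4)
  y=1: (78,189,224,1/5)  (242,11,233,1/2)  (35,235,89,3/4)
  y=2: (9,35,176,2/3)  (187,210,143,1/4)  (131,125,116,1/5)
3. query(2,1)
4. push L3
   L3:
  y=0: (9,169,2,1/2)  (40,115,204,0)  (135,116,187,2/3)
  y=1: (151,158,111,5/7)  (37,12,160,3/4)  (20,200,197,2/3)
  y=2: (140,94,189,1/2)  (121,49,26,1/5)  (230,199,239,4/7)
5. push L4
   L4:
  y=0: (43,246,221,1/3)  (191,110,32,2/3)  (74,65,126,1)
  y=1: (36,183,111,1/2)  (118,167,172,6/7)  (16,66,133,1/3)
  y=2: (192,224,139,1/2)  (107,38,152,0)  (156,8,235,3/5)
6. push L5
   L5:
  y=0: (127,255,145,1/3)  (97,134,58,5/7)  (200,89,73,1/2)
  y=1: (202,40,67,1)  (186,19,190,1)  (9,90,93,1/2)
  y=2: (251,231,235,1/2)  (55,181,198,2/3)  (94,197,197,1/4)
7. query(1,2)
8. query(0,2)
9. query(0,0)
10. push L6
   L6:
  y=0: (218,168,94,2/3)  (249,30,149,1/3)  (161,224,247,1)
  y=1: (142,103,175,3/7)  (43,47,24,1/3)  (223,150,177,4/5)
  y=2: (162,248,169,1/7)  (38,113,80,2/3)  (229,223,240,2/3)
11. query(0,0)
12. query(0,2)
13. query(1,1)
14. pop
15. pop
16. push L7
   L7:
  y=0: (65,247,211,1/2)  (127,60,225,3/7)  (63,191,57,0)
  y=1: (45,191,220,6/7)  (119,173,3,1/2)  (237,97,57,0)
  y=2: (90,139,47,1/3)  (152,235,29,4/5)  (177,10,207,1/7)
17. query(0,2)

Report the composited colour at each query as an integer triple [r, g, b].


at x=2,y=1 over L1,L2:
L1 α=1/5: [37, 242/5, 232/5]
L2 α=3/4: [71/2, 3767/20, 1567/20]
= [36, 188, 78]

query (1,2) [L1,L2,L3,L4,L5] — begin 0,0,0
after L1 α=1/2: [22, 105/2, 110]
after L2 α=1/4: [253/4, 735/8, 473/4]
after L3 α=1/5: [374/5, 833/10, 499/5]
after L4 α=0: [374/5, 833/10, 499/5]
after L5 α=2/3: [308/5, 4453/30, 2479/15]
→ [62, 148, 165]

(0,2) stack=L1,L2,L3,L4,L5; from [0,0,0]:
+L1 (α=5/6) → [80, 205/2, 200]
+L2 (α=2/3) → [98/3, 115/2, 184]
+L3 (α=1/2) → [259/3, 303/4, 373/2]
+L4 (α=1/2) → [835/6, 1199/8, 651/4]
+L5 (α=1/2) → [2341/12, 3047/16, 1591/8]
= [195, 190, 199]

(0,0) stack=L1,L2,L3,L4,L5; from [0,0,0]:
after L1 α=0: [0, 0, 0]
after L2 α=5/8: [515/8, 25, 50]
after L3 α=1/2: [587/16, 97, 26]
after L4 α=1/3: [931/24, 440/3, 91]
after L5 α=1/3: [2455/36, 1645/9, 109]
rounded: [68, 183, 109]

at x=0,y=0 over L1,L2,L3,L4,L5,L6:
L1 α=0: [0, 0, 0]
L2 α=5/8: [515/8, 25, 50]
L3 α=1/2: [587/16, 97, 26]
L4 α=1/3: [931/24, 440/3, 91]
L5 α=1/3: [2455/36, 1645/9, 109]
L6 α=2/3: [18151/108, 4669/27, 99]
= [168, 173, 99]

query (0,2) [L1,L2,L3,L4,L5,L6] — begin 0,0,0
+L1 (α=5/6) → [80, 205/2, 200]
+L2 (α=2/3) → [98/3, 115/2, 184]
+L3 (α=1/2) → [259/3, 303/4, 373/2]
+L4 (α=1/2) → [835/6, 1199/8, 651/4]
+L5 (α=1/2) → [2341/12, 3047/16, 1591/8]
+L6 (α=1/7) → [2665/14, 11125/56, 5449/28]
→ [190, 199, 195]

query (1,1) [L1,L2,L3,L4,L5,L6] — begin 0,0,0
+L1 (α=1/4) → [199/4, 38, 193/4]
+L2 (α=1/2) → [1167/8, 49/2, 1125/8]
+L3 (α=3/4) → [2055/32, 121/8, 4965/32]
+L4 (α=6/7) → [24711/224, 8137/56, 5427/32]
+L5 (α=1) → [186, 19, 190]
+L6 (α=1/3) → [415/3, 85/3, 404/3]
rounded: [138, 28, 135]

at x=0,y=2 over L1,L2,L3,L4,L7:
after L1 α=5/6: [80, 205/2, 200]
after L2 α=2/3: [98/3, 115/2, 184]
after L3 α=1/2: [259/3, 303/4, 373/2]
after L4 α=1/2: [835/6, 1199/8, 651/4]
after L7 α=1/3: [1105/9, 585/4, 745/6]
rounded: [123, 146, 124]


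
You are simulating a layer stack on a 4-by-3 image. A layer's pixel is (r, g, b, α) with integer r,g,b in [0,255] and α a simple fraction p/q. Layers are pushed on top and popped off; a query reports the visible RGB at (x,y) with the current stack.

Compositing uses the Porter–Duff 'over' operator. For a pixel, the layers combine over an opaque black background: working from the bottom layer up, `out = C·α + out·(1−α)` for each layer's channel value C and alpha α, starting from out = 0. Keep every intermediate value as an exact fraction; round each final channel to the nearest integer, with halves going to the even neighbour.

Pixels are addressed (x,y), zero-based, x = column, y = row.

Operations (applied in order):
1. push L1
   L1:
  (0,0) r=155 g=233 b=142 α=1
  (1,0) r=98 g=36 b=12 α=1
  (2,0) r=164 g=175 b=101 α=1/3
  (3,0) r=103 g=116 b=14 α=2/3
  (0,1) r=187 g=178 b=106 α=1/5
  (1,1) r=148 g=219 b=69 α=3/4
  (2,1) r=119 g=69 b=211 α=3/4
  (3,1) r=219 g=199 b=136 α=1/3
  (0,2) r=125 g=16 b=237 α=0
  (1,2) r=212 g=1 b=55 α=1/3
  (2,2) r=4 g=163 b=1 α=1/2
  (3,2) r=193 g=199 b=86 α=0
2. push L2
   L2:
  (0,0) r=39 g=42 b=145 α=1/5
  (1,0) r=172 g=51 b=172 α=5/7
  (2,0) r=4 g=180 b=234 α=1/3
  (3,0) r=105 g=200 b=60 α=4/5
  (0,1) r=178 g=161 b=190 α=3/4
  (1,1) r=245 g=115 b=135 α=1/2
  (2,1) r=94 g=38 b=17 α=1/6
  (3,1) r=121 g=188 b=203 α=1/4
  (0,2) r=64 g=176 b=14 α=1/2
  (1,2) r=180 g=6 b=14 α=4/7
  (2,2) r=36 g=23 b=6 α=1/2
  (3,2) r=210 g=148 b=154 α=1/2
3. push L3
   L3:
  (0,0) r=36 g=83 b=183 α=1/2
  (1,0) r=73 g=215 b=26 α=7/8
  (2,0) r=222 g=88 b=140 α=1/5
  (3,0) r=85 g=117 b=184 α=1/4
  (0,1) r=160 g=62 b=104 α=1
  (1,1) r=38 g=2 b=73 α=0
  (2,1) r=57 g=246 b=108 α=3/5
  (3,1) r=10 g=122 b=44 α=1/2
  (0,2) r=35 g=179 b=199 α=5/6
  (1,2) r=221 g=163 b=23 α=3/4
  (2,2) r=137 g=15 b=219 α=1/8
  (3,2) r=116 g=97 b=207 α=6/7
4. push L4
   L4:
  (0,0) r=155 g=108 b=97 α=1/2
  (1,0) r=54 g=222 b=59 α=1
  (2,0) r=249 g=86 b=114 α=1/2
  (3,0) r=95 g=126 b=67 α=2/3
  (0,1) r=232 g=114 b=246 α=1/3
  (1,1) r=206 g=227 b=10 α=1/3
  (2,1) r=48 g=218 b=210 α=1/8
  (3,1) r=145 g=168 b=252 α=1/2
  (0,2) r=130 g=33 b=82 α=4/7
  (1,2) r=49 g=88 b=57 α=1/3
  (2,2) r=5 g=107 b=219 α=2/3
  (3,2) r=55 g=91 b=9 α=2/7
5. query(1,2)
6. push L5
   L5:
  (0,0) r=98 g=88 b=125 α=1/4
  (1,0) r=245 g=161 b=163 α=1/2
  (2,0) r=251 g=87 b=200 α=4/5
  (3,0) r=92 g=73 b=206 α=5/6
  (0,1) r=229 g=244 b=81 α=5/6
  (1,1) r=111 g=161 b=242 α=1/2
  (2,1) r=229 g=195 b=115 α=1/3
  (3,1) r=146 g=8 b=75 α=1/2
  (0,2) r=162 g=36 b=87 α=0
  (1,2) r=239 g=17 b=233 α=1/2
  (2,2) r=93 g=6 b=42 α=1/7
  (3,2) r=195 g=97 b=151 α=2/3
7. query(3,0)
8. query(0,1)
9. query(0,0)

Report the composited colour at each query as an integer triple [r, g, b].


query (1,2) [L1,L2,L3,L4] — begin 0,0,0
after L1 α=1/3: [212/3, 1/3, 55/3]
after L2 α=4/7: [932/7, 25/7, 111/7]
after L3 α=3/4: [5573/28, 862/7, 297/14]
after L4 α=1/3: [6259/42, 780/7, 232/7]
rounded: [149, 111, 33]

query (3,0) [L1,L2,L3,L4,L5] — begin 0,0,0
+L1 (α=2/3) → [206/3, 232/3, 28/3]
+L2 (α=4/5) → [1466/15, 2632/15, 748/15]
+L3 (α=1/4) → [1891/20, 3217/20, 417/5]
+L4 (α=2/3) → [1897/20, 8257/60, 1087/15]
+L5 (α=5/6) → [3699/40, 30157/360, 16537/90]
rounded: [92, 84, 184]

at x=0,y=1 over L1,L2,L3,L4,L5:
L1 α=1/5: [187/5, 178/5, 106/5]
L2 α=3/4: [2857/20, 2593/20, 739/5]
L3 α=1: [160, 62, 104]
L4 α=1/3: [184, 238/3, 454/3]
L5 α=5/6: [443/2, 1949/9, 1669/18]
→ [222, 217, 93]

(0,0) stack=L1,L2,L3,L4,L5; from [0,0,0]:
+L1 (α=1) → [155, 233, 142]
+L2 (α=1/5) → [659/5, 974/5, 713/5]
+L3 (α=1/2) → [839/10, 1389/10, 814/5]
+L4 (α=1/2) → [2389/20, 2469/20, 1299/10]
+L5 (α=1/4) → [9127/80, 9167/80, 5147/40]
= [114, 115, 129]


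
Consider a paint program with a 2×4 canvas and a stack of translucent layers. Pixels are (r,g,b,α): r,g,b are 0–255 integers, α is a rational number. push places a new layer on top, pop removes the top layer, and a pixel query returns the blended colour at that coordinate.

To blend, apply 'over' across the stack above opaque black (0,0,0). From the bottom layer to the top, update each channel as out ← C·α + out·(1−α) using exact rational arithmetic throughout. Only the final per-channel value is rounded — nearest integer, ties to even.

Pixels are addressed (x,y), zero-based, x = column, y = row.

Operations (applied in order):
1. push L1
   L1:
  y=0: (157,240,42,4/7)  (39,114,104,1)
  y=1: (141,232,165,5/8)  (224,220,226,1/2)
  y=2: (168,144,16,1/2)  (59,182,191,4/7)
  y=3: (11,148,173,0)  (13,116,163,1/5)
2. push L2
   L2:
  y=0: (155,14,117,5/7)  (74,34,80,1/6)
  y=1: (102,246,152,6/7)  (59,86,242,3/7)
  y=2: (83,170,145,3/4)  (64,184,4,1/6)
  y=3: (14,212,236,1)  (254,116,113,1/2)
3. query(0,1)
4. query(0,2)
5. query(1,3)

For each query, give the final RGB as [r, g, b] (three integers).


(0,1) stack=L1,L2; from [0,0,0]:
+L1 (α=5/8) → [705/8, 145, 825/8]
+L2 (α=6/7) → [5601/56, 1621/7, 8121/56]
rounded: [100, 232, 145]

at x=0,y=2 over L1,L2:
L1 α=1/2: [84, 72, 8]
L2 α=3/4: [333/4, 291/2, 443/4]
→ [83, 146, 111]

(1,3) stack=L1,L2; from [0,0,0]:
L1 α=1/5: [13/5, 116/5, 163/5]
L2 α=1/2: [1283/10, 348/5, 364/5]
→ [128, 70, 73]


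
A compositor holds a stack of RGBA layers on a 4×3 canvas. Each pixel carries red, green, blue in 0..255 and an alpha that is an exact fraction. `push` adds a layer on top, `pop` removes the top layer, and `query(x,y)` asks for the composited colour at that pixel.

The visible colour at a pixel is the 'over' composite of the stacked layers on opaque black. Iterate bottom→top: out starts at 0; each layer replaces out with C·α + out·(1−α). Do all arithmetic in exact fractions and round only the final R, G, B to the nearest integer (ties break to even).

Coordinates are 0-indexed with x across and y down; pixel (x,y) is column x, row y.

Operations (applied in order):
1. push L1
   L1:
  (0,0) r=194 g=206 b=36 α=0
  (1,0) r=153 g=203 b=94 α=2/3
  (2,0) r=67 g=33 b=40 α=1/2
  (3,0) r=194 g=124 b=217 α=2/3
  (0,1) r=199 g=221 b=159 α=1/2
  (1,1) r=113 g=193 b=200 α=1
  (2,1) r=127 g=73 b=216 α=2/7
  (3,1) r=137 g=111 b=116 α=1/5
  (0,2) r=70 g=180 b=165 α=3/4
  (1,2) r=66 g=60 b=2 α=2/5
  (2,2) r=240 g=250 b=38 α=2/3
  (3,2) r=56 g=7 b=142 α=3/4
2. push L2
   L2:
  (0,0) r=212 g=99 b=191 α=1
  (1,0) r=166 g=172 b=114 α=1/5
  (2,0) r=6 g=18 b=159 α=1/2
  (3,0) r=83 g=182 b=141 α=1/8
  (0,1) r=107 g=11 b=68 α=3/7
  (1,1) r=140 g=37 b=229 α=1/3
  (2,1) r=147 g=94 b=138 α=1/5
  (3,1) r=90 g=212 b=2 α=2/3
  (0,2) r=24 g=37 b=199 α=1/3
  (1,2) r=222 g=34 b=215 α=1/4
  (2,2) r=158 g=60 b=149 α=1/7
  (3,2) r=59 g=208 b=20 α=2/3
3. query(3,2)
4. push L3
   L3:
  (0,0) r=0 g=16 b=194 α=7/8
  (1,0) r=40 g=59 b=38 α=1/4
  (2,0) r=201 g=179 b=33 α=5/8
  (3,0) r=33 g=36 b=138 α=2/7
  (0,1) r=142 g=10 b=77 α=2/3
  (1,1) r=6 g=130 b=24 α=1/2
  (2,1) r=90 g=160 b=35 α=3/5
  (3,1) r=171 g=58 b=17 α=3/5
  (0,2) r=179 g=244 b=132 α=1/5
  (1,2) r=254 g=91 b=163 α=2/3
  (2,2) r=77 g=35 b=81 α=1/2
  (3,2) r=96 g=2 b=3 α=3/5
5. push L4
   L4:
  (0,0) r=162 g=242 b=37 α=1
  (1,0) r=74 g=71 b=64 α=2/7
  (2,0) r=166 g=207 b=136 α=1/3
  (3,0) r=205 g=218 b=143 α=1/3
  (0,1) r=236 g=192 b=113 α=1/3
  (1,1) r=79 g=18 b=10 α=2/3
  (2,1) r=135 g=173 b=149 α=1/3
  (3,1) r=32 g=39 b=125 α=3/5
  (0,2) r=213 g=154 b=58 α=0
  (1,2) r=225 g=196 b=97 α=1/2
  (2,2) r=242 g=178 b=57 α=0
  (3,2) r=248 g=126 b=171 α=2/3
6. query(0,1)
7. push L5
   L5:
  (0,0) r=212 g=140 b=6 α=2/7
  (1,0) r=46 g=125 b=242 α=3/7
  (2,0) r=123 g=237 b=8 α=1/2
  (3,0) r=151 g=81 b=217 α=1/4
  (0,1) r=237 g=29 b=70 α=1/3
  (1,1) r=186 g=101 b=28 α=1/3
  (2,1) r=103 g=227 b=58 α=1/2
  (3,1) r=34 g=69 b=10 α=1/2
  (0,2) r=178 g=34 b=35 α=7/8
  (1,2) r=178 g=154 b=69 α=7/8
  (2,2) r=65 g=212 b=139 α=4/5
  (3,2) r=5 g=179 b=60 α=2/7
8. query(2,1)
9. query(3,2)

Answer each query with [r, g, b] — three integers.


at x=3,y=2 over L1,L2:
+L1 (α=3/4) → [42, 21/4, 213/2]
+L2 (α=2/3) → [160/3, 1685/12, 293/6]
→ [53, 140, 49]

(0,1) stack=L1,L2,L3,L4; from [0,0,0]:
L1 α=1/2: [199/2, 221/2, 159/2]
L2 α=3/7: [719/7, 475/7, 522/7]
L3 α=2/3: [2707/21, 205/7, 1600/21]
L4 α=1/3: [10370/63, 1754/21, 5573/63]
→ [165, 84, 88]

query (2,1) [L1,L2,L3,L4,L5] — begin 0,0,0
L1 α=2/7: [254/7, 146/7, 432/7]
L2 α=1/5: [409/7, 1242/35, 2694/35]
L3 α=3/5: [2708/35, 19284/175, 9063/175]
L4 α=1/3: [10141/105, 68843/525, 44201/525]
L5 α=1/2: [10478/105, 94009/525, 74651/1050]
rounded: [100, 179, 71]

at x=3,y=2 over L1,L2,L3,L4,L5:
L1 α=3/4: [42, 21/4, 213/2]
L2 α=2/3: [160/3, 1685/12, 293/6]
L3 α=3/5: [1184/15, 1721/30, 64/3]
L4 α=2/3: [8624/45, 9281/90, 1090/9]
L5 α=2/7: [8714/63, 15725/126, 6530/63]
rounded: [138, 125, 104]


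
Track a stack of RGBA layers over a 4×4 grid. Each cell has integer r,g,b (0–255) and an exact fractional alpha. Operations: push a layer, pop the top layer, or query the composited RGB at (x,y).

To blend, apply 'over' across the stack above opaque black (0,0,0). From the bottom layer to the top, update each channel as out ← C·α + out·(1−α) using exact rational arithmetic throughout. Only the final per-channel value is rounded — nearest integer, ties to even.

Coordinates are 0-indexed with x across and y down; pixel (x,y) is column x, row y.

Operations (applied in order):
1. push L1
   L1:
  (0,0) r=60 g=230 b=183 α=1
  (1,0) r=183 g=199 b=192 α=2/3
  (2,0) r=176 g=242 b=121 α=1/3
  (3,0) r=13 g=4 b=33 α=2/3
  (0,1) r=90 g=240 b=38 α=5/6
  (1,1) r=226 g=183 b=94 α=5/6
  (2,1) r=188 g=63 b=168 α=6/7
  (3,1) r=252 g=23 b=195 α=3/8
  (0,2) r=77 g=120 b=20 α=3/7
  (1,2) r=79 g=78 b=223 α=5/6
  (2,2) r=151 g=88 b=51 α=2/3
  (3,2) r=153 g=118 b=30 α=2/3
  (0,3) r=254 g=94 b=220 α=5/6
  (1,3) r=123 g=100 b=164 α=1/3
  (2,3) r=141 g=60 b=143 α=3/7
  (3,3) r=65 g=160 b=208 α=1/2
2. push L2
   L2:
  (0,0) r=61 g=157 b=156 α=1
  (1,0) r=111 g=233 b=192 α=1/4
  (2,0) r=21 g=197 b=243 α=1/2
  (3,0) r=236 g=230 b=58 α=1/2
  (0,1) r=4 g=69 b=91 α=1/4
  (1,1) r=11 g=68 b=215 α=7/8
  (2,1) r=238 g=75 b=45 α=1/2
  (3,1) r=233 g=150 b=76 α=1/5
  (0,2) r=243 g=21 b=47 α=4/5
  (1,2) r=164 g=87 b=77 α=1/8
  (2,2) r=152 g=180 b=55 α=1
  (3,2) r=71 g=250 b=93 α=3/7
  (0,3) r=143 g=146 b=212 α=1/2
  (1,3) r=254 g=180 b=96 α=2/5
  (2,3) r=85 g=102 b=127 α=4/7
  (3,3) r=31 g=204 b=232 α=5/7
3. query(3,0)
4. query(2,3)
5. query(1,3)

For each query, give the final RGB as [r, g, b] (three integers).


query (3,0) [L1,L2] — begin 0,0,0
after L1 α=2/3: [26/3, 8/3, 22]
after L2 α=1/2: [367/3, 349/3, 40]
rounded: [122, 116, 40]

(2,3) stack=L1,L2; from [0,0,0]:
L1 α=3/7: [423/7, 180/7, 429/7]
L2 α=4/7: [3649/49, 3396/49, 4843/49]
= [74, 69, 99]

query (1,3) [L1,L2] — begin 0,0,0
L1 α=1/3: [41, 100/3, 164/3]
L2 α=2/5: [631/5, 92, 356/5]
→ [126, 92, 71]


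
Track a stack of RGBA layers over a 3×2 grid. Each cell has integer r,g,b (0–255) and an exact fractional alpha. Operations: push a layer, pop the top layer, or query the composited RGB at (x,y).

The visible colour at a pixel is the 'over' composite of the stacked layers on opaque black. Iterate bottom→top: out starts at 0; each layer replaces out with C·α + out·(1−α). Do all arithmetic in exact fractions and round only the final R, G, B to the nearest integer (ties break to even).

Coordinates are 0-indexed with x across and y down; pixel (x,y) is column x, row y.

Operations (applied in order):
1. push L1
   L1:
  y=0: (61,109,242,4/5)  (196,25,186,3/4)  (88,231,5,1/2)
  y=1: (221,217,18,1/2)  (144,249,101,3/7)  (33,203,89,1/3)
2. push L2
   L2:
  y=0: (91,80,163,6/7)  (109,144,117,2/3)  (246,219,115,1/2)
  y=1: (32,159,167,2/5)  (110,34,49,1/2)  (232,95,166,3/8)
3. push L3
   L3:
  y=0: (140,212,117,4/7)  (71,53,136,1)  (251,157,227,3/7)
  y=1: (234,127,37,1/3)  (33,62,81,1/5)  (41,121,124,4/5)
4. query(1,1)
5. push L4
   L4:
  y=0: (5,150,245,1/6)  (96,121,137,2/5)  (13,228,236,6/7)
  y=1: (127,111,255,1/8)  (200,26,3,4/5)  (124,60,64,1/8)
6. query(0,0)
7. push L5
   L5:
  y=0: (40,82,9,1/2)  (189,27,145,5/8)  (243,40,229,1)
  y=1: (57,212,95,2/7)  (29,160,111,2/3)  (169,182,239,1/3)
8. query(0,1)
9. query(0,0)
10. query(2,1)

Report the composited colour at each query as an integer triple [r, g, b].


at x=1,y=1 over L1,L2,L3:
+L1 (α=3/7) → [432/7, 747/7, 303/7]
+L2 (α=1/2) → [601/7, 985/14, 323/7]
+L3 (α=1/5) → [527/7, 2404/35, 1859/35]
rounded: [75, 69, 53]

at x=0,y=0 over L1,L2,L3,L4:
+L1 (α=4/5) → [244/5, 436/5, 968/5]
+L2 (α=6/7) → [2974/35, 2836/35, 5858/35]
+L3 (α=4/7) → [28522/245, 38188/245, 33954/245]
+L4 (α=1/6) → [9589/98, 22769/147, 45959/294]
→ [98, 155, 156]

query (0,1) [L1,L2,L3,L4,L5] — begin 0,0,0
+L1 (α=1/2) → [221/2, 217/2, 9]
+L2 (α=2/5) → [791/10, 1287/10, 361/5]
+L3 (α=1/3) → [1961/15, 1922/15, 907/15]
+L4 (α=1/8) → [1954/15, 15119/120, 5087/60]
+L5 (α=2/7) → [328/3, 25295/168, 7367/84]
rounded: [109, 151, 88]

query (0,0) [L1,L2,L3,L4,L5] — begin 0,0,0
L1 α=4/5: [244/5, 436/5, 968/5]
L2 α=6/7: [2974/35, 2836/35, 5858/35]
L3 α=4/7: [28522/245, 38188/245, 33954/245]
L4 α=1/6: [9589/98, 22769/147, 45959/294]
L5 α=1/2: [13509/196, 34823/294, 48605/588]
rounded: [69, 118, 83]

(2,1) stack=L1,L2,L3,L4,L5; from [0,0,0]:
after L1 α=1/3: [11, 203/3, 89/3]
after L2 α=3/8: [751/8, 935/12, 1939/24]
after L3 α=4/5: [2063/40, 6743/60, 13843/120]
after L4 α=1/8: [19401/320, 50801/480, 104581/960]
after L5 α=1/3: [46441/480, 94481/720, 219301/1440]
= [97, 131, 152]


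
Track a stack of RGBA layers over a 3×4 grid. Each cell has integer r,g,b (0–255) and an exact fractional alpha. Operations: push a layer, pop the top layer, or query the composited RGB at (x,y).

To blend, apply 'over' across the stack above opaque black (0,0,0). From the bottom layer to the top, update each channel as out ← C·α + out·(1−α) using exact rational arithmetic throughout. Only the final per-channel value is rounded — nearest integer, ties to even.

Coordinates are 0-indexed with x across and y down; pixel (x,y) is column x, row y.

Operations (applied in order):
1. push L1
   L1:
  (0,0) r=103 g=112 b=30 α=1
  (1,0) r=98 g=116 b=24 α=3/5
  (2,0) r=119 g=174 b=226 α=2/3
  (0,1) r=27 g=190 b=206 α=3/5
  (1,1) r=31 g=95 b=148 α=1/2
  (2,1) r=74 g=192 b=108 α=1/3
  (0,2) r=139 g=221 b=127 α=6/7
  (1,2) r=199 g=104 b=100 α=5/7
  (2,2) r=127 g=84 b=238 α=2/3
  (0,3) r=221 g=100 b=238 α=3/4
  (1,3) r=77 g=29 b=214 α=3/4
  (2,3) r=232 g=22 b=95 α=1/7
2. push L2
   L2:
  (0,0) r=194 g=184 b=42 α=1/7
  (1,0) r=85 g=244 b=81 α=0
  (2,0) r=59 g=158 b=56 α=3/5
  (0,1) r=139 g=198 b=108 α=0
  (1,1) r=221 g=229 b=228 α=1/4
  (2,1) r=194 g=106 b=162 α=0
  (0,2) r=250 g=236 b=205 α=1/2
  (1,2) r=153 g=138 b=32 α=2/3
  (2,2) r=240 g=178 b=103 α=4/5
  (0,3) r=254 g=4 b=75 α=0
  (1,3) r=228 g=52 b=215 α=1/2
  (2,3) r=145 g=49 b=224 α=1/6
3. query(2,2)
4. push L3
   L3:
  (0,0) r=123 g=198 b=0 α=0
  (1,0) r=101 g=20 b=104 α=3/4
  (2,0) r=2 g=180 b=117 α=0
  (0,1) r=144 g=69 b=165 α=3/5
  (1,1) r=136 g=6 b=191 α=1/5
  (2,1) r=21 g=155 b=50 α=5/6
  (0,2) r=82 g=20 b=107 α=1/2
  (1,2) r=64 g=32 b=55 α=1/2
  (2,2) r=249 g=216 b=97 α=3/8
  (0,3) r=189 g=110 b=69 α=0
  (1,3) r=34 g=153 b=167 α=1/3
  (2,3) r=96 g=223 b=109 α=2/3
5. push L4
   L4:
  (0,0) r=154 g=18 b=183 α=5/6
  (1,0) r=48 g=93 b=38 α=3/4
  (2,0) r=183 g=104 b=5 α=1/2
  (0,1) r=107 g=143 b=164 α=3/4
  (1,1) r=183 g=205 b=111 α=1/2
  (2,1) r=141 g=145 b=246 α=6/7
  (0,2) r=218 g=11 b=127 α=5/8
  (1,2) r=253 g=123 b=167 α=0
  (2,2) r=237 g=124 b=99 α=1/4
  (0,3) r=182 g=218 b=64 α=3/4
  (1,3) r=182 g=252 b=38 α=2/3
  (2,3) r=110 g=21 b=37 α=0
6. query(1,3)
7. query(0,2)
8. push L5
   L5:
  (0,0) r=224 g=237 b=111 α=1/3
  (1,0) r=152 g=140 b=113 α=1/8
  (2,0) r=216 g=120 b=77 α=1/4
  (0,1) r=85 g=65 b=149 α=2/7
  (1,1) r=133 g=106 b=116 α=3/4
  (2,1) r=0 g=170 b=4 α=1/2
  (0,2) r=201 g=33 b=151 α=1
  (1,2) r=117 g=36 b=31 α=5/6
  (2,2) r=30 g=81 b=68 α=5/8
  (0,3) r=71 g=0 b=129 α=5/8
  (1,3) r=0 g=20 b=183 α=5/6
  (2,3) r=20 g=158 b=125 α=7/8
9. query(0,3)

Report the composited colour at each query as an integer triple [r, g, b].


query (2,2) [L1,L2] — begin 0,0,0
after L1 α=2/3: [254/3, 56, 476/3]
after L2 α=4/5: [3134/15, 768/5, 1712/15]
→ [209, 154, 114]

(1,3) stack=L1,L2,L3,L4; from [0,0,0]:
after L1 α=3/4: [231/4, 87/4, 321/2]
after L2 α=1/2: [1143/8, 295/8, 751/4]
after L3 α=1/3: [1279/12, 907/12, 1085/6]
after L4 α=2/3: [5647/36, 6955/36, 1541/18]
→ [157, 193, 86]

(0,2) stack=L1,L2,L3,L4; from [0,0,0]:
after L1 α=6/7: [834/7, 1326/7, 762/7]
after L2 α=1/2: [1292/7, 1489/7, 2197/14]
after L3 α=1/2: [933/7, 1629/14, 3695/28]
after L4 α=5/8: [10429/56, 5657/112, 28865/224]
rounded: [186, 51, 129]

at x=0,y=3 over L1,L2,L3,L4,L5:
L1 α=3/4: [663/4, 75, 357/2]
L2 α=0: [663/4, 75, 357/2]
L3 α=0: [663/4, 75, 357/2]
L4 α=3/4: [2847/16, 729/4, 741/8]
L5 α=5/8: [14221/128, 2187/32, 7383/64]
→ [111, 68, 115]
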